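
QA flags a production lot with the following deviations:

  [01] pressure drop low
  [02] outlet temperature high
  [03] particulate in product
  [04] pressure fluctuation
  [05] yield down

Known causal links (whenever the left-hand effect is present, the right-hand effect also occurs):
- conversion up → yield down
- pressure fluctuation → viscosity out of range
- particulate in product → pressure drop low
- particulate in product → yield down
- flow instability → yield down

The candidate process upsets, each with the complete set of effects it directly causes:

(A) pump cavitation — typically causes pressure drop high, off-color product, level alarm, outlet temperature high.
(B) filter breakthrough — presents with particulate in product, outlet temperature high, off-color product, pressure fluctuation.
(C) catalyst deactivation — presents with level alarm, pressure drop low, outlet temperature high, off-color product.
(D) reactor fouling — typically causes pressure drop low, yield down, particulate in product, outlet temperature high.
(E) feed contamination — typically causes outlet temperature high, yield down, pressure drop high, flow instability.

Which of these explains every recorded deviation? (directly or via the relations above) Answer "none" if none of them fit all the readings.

B

Per-candidate check:
(A) pump cavitation — pressure drop low miss; outlet temperature high match; particulate in product miss; pressure fluctuation miss; yield down miss
(B) filter breakthrough — pressure drop low match (through particulate in product → pressure drop low); outlet temperature high match; particulate in product match; pressure fluctuation match; yield down match (through particulate in product → yield down)
(C) catalyst deactivation — pressure drop low match; outlet temperature high match; particulate in product miss; pressure fluctuation miss; yield down miss
(D) reactor fouling — does not account for pressure fluctuation
(E) feed contamination — pressure drop low miss; outlet temperature high match; particulate in product miss; pressure fluctuation miss; yield down match
(B) alone accounts for all the evidence.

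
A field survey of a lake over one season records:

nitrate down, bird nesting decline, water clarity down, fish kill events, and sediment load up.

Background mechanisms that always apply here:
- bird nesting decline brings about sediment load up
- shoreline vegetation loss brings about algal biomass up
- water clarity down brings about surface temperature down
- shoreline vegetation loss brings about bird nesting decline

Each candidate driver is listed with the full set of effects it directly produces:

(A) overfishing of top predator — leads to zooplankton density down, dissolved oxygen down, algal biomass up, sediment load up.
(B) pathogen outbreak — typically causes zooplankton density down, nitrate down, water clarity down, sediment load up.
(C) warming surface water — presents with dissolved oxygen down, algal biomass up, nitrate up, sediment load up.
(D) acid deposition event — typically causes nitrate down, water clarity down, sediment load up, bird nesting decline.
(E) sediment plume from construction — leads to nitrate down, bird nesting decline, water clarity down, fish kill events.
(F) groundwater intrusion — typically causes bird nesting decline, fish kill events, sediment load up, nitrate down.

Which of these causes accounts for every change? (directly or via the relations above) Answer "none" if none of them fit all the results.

For each candidate, compare predicted effects to what was observed:
(A) overfishing of top predator — nitrate down -; bird nesting decline -; water clarity down -; fish kill events -; sediment load up +
(B) pathogen outbreak — does not account for bird nesting decline, fish kill events
(C) warming surface water — fails on nitrate down, bird nesting decline, water clarity down, fish kill events (predicts nitrate up, not nitrate down)
(D) acid deposition event — does not account for fish kill events
(E) sediment plume from construction — nitrate down +; bird nesting decline +; water clarity down +; fish kill events +; sediment load up + (through bird nesting decline → sediment load up)
(F) groundwater intrusion — nitrate down +; bird nesting decline +; water clarity down -; fish kill events +; sediment load up +
(E) alone accounts for all the evidence.

E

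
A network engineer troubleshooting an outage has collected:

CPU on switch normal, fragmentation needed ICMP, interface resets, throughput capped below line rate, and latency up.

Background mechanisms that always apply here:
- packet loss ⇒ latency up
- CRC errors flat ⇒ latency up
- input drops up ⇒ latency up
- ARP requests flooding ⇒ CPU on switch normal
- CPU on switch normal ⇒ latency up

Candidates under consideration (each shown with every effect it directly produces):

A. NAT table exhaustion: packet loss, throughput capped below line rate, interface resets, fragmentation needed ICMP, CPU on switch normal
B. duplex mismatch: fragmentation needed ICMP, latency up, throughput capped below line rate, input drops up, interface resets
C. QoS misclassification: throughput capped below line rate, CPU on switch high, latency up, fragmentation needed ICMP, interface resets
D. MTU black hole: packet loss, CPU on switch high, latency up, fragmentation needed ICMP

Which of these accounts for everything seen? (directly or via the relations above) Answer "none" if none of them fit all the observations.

For each candidate, compare predicted effects to what was observed:
(A) NAT table exhaustion — CPU on switch normal match; fragmentation needed ICMP match; interface resets match; throughput capped below line rate match; latency up match (through CPU on switch normal → latency up)
(B) duplex mismatch — does not account for CPU on switch normal
(C) QoS misclassification — fails on CPU on switch normal (predicts CPU on switch high, not CPU on switch normal)
(D) MTU black hole — CPU on switch normal miss; fragmentation needed ICMP match; interface resets miss; throughput capped below line rate miss; latency up match
(A) alone accounts for all the evidence.

A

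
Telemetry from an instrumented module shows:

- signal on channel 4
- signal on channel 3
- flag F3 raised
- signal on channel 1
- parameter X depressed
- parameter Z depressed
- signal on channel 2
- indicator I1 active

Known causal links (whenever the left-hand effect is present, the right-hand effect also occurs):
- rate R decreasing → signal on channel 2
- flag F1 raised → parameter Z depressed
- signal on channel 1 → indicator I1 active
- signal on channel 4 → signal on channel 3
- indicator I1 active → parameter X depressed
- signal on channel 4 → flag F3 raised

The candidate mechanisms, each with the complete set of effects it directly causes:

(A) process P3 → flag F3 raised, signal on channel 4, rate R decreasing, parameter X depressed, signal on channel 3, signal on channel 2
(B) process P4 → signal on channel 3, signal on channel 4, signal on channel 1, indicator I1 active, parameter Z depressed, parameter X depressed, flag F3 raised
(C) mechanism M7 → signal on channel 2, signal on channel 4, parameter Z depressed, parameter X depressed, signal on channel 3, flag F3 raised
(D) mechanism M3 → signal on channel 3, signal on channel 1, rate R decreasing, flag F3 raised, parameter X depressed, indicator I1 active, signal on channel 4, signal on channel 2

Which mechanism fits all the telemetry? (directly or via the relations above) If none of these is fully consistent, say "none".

Checking each candidate against the observations:
(A) process P3 — signal on channel 4 match; signal on channel 3 match; flag F3 raised match; signal on channel 1 miss; parameter X depressed match; parameter Z depressed miss; signal on channel 2 match; indicator I1 active miss
(B) process P4 — does not account for signal on channel 2
(C) mechanism M7 — does not account for signal on channel 1, indicator I1 active
(D) mechanism M3 — signal on channel 4 match; signal on channel 3 match; flag F3 raised match; signal on channel 1 match; parameter X depressed match; parameter Z depressed miss; signal on channel 2 match; indicator I1 active match
No candidate is consistent with all observations.

none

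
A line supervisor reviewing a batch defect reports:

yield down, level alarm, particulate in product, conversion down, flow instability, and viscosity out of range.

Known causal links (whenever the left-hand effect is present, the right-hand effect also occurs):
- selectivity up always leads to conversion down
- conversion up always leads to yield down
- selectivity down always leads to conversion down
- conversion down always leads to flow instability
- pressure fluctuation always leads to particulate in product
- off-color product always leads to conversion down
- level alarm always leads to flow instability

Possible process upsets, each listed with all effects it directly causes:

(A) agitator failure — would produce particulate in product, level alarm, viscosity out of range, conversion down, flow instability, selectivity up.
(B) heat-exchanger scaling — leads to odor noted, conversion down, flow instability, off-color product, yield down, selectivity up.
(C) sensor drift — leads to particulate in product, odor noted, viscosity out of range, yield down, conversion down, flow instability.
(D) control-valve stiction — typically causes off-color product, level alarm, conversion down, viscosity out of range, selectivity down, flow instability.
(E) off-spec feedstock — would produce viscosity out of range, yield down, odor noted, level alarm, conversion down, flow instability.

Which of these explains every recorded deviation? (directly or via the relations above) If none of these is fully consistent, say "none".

none

For each candidate, compare predicted effects to what was observed:
(A) agitator failure — does not account for yield down
(B) heat-exchanger scaling — does not account for level alarm, particulate in product, viscosity out of range
(C) sensor drift — yield down match; level alarm miss; particulate in product match; conversion down match; flow instability match; viscosity out of range match
(D) control-valve stiction — yield down miss; level alarm match; particulate in product miss; conversion down match; flow instability match; viscosity out of range match
(E) off-spec feedstock — yield down match; level alarm match; particulate in product miss; conversion down match; flow instability match; viscosity out of range match
No candidate is consistent with all observations.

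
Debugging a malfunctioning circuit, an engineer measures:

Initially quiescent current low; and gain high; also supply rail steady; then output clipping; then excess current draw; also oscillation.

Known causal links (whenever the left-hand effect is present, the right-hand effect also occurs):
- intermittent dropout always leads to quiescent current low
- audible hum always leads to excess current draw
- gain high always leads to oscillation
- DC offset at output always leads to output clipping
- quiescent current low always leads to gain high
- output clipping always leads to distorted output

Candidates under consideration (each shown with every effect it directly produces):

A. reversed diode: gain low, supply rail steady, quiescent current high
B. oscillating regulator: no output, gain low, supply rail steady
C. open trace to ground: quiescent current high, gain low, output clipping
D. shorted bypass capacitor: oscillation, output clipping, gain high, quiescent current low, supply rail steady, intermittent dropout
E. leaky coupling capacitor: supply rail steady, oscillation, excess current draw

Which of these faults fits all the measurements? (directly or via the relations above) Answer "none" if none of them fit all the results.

none

Per-candidate check:
(A) reversed diode — quiescent current low miss; gain high miss; supply rail steady match; output clipping miss; excess current draw miss; oscillation miss
(B) oscillating regulator — quiescent current low miss; gain high miss; supply rail steady match; output clipping miss; excess current draw miss; oscillation miss
(C) open trace to ground — quiescent current low miss; gain high miss; supply rail steady miss; output clipping match; excess current draw miss; oscillation miss
(D) shorted bypass capacitor — quiescent current low match; gain high match; supply rail steady match; output clipping match; excess current draw miss; oscillation match
(E) leaky coupling capacitor — quiescent current low miss; gain high miss; supply rail steady match; output clipping miss; excess current draw match; oscillation match
None of the listed candidates fits everything.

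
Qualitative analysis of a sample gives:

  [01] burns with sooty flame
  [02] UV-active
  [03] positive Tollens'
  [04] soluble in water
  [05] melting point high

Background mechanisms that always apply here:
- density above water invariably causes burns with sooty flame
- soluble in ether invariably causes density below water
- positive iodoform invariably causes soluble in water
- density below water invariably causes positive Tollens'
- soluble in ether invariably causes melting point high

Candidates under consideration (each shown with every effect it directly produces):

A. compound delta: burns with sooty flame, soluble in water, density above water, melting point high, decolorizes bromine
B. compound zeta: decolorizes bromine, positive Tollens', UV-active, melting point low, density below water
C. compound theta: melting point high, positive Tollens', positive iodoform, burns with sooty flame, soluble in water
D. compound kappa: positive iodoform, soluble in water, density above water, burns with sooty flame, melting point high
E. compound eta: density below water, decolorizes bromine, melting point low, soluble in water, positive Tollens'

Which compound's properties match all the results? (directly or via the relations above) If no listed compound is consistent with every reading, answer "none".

none

For each candidate, compare predicted effects to what was observed:
(A) compound delta — burns with sooty flame match; UV-active miss; positive Tollens' miss; soluble in water match; melting point high match
(B) compound zeta — fails on burns with sooty flame, soluble in water, melting point high (predicts melting point low, not melting point high)
(C) compound theta — does not account for UV-active
(D) compound kappa — does not account for UV-active, positive Tollens'
(E) compound eta — burns with sooty flame miss; UV-active miss; positive Tollens' match; soluble in water match; melting point high miss
No candidate is consistent with all observations.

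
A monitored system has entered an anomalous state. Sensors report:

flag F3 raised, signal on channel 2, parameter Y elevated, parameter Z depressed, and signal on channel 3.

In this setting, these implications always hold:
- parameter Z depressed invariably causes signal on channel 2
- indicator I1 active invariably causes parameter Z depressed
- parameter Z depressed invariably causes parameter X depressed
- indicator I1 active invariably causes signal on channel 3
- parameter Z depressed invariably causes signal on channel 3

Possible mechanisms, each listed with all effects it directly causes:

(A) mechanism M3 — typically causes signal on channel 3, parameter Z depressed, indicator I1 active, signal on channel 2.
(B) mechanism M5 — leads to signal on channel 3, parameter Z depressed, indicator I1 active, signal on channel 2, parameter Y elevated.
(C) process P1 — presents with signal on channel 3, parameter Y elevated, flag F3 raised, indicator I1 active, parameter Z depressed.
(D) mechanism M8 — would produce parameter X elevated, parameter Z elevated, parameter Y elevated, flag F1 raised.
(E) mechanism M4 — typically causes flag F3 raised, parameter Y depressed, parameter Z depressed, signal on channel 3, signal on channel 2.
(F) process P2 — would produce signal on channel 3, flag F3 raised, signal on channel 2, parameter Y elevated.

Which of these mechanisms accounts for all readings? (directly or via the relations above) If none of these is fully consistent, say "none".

Per-candidate check:
(A) mechanism M3 — flag F3 raised NO; signal on channel 2 yes; parameter Y elevated NO; parameter Z depressed yes; signal on channel 3 yes
(B) mechanism M5 — flag F3 raised NO; signal on channel 2 yes; parameter Y elevated yes; parameter Z depressed yes; signal on channel 3 yes
(C) process P1 — accounts for every observation (signal on channel 2 through parameter Z depressed → signal on channel 2)
(D) mechanism M8 — fails on flag F3 raised, signal on channel 2, parameter Z depressed, signal on channel 3 (predicts parameter Z elevated, not parameter Z depressed)
(E) mechanism M4 — flag F3 raised yes; signal on channel 2 yes; parameter Y elevated NO; parameter Z depressed yes; signal on channel 3 yes
(F) process P2 — flag F3 raised yes; signal on channel 2 yes; parameter Y elevated yes; parameter Z depressed NO; signal on channel 3 yes
(C) alone accounts for all the evidence.

C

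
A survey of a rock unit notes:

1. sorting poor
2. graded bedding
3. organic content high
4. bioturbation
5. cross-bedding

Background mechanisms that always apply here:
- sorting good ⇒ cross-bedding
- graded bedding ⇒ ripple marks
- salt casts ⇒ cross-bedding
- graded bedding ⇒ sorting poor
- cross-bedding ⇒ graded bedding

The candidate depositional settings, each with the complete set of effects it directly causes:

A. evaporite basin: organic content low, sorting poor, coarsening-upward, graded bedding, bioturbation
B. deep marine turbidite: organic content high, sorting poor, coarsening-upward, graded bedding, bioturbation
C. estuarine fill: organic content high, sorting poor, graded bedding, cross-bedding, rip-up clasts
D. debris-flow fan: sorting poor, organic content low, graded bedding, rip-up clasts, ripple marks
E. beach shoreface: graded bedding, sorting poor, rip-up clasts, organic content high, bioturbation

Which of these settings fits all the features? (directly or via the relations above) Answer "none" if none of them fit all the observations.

none

Testing each hypothesis:
(A) evaporite basin — fails on organic content high, cross-bedding (predicts organic content low, not organic content high)
(B) deep marine turbidite — sorting poor yes; graded bedding yes; organic content high yes; bioturbation yes; cross-bedding NO
(C) estuarine fill — does not account for bioturbation
(D) debris-flow fan — sorting poor yes; graded bedding yes; organic content high NO; bioturbation NO; cross-bedding NO
(E) beach shoreface — sorting poor yes; graded bedding yes; organic content high yes; bioturbation yes; cross-bedding NO
Every candidate fails on at least one observation.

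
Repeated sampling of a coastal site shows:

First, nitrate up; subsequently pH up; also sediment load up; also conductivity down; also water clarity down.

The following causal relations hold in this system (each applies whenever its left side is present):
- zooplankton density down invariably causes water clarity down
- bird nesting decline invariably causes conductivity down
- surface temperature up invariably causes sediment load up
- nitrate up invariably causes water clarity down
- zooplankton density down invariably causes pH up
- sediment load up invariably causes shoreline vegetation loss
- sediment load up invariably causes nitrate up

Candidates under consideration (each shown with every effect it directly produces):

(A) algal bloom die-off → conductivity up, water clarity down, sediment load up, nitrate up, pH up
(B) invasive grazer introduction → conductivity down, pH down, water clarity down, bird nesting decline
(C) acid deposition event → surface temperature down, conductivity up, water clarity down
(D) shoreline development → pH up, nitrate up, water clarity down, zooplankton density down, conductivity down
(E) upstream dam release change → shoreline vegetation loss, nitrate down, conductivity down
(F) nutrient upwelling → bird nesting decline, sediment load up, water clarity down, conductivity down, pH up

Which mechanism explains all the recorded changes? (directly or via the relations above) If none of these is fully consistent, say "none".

Checking each candidate against the observations:
(A) algal bloom die-off — fails on conductivity down (predicts conductivity up, not conductivity down)
(B) invasive grazer introduction — nitrate up -; pH up -; sediment load up -; conductivity down +; water clarity down +
(C) acid deposition event — nitrate up -; pH up -; sediment load up -; conductivity down -; water clarity down +
(D) shoreline development — nitrate up +; pH up +; sediment load up -; conductivity down +; water clarity down +
(E) upstream dam release change — nitrate up -; pH up -; sediment load up -; conductivity down +; water clarity down -
(F) nutrient upwelling — nitrate up + (through sediment load up → nitrate up); pH up +; sediment load up +; conductivity down +; water clarity down +
Only (F) is consistent with every observation.

F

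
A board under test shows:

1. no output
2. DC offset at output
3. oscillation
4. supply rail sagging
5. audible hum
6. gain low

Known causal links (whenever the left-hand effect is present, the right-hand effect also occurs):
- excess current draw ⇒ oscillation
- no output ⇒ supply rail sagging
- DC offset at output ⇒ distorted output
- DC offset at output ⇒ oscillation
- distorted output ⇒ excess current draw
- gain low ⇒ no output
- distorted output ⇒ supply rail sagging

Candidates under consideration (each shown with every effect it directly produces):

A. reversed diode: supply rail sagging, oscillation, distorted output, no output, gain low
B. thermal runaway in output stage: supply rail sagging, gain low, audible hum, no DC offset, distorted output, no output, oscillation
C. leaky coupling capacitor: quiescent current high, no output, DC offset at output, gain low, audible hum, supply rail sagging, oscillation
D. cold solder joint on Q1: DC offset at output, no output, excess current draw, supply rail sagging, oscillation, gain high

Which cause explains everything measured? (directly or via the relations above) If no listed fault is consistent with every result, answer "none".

C

Checking each candidate against the observations:
(A) reversed diode — no output ✓; DC offset at output ✗; oscillation ✓; supply rail sagging ✓; audible hum ✗; gain low ✓
(B) thermal runaway in output stage — no output ✓; DC offset at output ✗; oscillation ✓; supply rail sagging ✓; audible hum ✓; gain low ✓
(C) leaky coupling capacitor — no output ✓; DC offset at output ✓; oscillation ✓; supply rail sagging ✓; audible hum ✓; gain low ✓
(D) cold solder joint on Q1 — no output ✓; DC offset at output ✓; oscillation ✓; supply rail sagging ✓; audible hum ✗; gain low ✗
Only (C) is consistent with every observation.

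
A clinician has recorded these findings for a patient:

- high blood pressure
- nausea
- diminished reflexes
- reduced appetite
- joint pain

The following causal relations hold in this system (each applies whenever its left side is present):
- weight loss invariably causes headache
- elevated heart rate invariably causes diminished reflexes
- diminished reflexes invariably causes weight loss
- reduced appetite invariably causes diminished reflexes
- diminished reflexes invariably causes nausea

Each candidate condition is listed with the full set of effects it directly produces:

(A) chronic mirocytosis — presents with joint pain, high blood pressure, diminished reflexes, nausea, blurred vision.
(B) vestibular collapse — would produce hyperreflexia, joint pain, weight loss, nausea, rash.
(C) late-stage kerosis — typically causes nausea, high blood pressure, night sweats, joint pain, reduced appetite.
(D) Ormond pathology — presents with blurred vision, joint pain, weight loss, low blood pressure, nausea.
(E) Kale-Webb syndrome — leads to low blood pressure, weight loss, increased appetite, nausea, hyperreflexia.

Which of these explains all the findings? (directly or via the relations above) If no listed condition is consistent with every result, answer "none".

Testing each hypothesis:
(A) chronic mirocytosis — high blood pressure match; nausea match; diminished reflexes match; reduced appetite miss; joint pain match
(B) vestibular collapse — fails on high blood pressure, diminished reflexes, reduced appetite (predicts hyperreflexia, not diminished reflexes)
(C) late-stage kerosis — accounts for every observation (diminished reflexes via reduced appetite → diminished reflexes)
(D) Ormond pathology — high blood pressure miss; nausea match; diminished reflexes miss; reduced appetite miss; joint pain match
(E) Kale-Webb syndrome — fails on high blood pressure, diminished reflexes, reduced appetite, joint pain (predicts low blood pressure, not high blood pressure; predicts hyperreflexia, not diminished reflexes; predicts increased appetite, not reduced appetite)
Only (C) is consistent with every observation.

C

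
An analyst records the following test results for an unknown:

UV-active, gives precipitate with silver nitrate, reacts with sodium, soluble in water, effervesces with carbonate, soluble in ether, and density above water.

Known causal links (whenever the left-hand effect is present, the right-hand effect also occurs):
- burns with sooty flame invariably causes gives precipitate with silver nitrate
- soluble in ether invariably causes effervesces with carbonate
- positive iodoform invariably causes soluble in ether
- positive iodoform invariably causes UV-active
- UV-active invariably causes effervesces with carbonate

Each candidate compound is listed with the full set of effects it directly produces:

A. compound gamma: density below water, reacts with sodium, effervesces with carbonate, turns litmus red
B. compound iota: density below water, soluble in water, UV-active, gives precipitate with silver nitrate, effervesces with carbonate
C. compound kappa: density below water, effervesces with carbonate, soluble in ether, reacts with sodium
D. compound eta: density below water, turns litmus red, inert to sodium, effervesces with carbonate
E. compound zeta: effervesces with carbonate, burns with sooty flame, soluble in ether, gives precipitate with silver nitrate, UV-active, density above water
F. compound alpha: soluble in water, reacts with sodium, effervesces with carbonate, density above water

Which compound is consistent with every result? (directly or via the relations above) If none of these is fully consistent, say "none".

Testing each hypothesis:
(A) compound gamma — UV-active NO; gives precipitate with silver nitrate NO; reacts with sodium yes; soluble in water NO; effervesces with carbonate yes; soluble in ether NO; density above water NO
(B) compound iota — UV-active yes; gives precipitate with silver nitrate yes; reacts with sodium NO; soluble in water yes; effervesces with carbonate yes; soluble in ether NO; density above water NO
(C) compound kappa — fails on UV-active, gives precipitate with silver nitrate, soluble in water, density above water (predicts density below water, not density above water)
(D) compound eta — UV-active NO; gives precipitate with silver nitrate NO; reacts with sodium NO; soluble in water NO; effervesces with carbonate yes; soluble in ether NO; density above water NO
(E) compound zeta — does not account for reacts with sodium, soluble in water
(F) compound alpha — does not account for UV-active, gives precipitate with silver nitrate, soluble in ether
None of the listed candidates fits everything.

none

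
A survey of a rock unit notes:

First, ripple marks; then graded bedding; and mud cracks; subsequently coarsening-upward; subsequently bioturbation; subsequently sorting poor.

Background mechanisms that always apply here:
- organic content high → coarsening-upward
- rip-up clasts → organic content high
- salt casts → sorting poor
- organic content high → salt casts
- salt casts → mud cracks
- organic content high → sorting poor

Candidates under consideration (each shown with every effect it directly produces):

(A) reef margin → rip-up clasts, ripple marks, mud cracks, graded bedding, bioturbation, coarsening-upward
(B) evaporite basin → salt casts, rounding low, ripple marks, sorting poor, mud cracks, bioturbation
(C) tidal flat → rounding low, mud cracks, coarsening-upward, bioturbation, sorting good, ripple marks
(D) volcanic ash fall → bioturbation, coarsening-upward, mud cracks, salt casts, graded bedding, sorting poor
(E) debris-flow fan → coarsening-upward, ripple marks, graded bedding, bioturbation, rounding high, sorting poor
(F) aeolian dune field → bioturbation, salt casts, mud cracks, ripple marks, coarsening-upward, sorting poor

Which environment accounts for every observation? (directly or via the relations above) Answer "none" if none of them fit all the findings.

A

Testing each hypothesis:
(A) reef margin — ripple marks yes; graded bedding yes; mud cracks yes; coarsening-upward yes; bioturbation yes; sorting poor yes (by rip-up clasts → organic content high → sorting poor)
(B) evaporite basin — does not account for graded bedding, coarsening-upward
(C) tidal flat — ripple marks yes; graded bedding NO; mud cracks yes; coarsening-upward yes; bioturbation yes; sorting poor NO
(D) volcanic ash fall — does not account for ripple marks
(E) debris-flow fan — ripple marks yes; graded bedding yes; mud cracks NO; coarsening-upward yes; bioturbation yes; sorting poor yes
(F) aeolian dune field — does not account for graded bedding
(A) alone accounts for all the evidence.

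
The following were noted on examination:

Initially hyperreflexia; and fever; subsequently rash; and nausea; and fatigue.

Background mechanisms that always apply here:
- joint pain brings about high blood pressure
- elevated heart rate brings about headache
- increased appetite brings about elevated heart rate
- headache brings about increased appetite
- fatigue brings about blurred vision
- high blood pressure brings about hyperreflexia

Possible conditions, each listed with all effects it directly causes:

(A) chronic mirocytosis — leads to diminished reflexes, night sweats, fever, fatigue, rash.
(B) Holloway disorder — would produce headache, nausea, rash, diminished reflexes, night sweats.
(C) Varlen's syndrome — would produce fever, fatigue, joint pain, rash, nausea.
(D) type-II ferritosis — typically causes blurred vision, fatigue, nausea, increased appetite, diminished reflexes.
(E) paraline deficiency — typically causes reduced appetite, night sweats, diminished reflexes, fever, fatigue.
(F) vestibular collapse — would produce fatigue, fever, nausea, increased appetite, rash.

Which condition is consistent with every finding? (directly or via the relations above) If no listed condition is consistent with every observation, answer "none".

Per-candidate check:
(A) chronic mirocytosis — hyperreflexia miss; fever match; rash match; nausea miss; fatigue match
(B) Holloway disorder — fails on hyperreflexia, fever, fatigue (predicts diminished reflexes, not hyperreflexia)
(C) Varlen's syndrome — hyperreflexia match (by joint pain → high blood pressure → hyperreflexia); fever match; rash match; nausea match; fatigue match
(D) type-II ferritosis — fails on hyperreflexia, fever, rash (predicts diminished reflexes, not hyperreflexia)
(E) paraline deficiency — fails on hyperreflexia, rash, nausea (predicts diminished reflexes, not hyperreflexia)
(F) vestibular collapse — does not account for hyperreflexia
(C) alone accounts for all the evidence.

C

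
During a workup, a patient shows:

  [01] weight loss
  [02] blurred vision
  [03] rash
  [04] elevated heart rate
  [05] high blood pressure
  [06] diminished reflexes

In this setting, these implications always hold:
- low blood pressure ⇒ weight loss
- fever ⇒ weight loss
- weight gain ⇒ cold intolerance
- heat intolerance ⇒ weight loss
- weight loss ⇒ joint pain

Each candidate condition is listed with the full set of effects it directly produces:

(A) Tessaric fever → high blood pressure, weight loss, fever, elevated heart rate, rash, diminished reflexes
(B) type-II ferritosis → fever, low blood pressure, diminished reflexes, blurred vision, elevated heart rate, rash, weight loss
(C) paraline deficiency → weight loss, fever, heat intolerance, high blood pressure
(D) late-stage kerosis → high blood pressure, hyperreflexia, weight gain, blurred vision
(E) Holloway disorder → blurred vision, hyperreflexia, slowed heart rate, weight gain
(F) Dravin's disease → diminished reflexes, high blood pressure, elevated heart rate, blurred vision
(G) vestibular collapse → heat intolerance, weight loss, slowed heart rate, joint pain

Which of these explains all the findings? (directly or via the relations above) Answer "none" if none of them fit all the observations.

none

Per-candidate check:
(A) Tessaric fever — weight loss ✓; blurred vision ✗; rash ✓; elevated heart rate ✓; high blood pressure ✓; diminished reflexes ✓
(B) type-II ferritosis — weight loss ✓; blurred vision ✓; rash ✓; elevated heart rate ✓; high blood pressure ✗; diminished reflexes ✓
(C) paraline deficiency — does not account for blurred vision, rash, elevated heart rate, diminished reflexes
(D) late-stage kerosis — weight loss ✗; blurred vision ✓; rash ✗; elevated heart rate ✗; high blood pressure ✓; diminished reflexes ✗
(E) Holloway disorder — fails on weight loss, rash, elevated heart rate, high blood pressure, diminished reflexes (predicts weight gain, not weight loss; predicts slowed heart rate, not elevated heart rate; predicts hyperreflexia, not diminished reflexes)
(F) Dravin's disease — does not account for weight loss, rash
(G) vestibular collapse — weight loss ✓; blurred vision ✗; rash ✗; elevated heart rate ✗; high blood pressure ✗; diminished reflexes ✗
Every candidate fails on at least one observation.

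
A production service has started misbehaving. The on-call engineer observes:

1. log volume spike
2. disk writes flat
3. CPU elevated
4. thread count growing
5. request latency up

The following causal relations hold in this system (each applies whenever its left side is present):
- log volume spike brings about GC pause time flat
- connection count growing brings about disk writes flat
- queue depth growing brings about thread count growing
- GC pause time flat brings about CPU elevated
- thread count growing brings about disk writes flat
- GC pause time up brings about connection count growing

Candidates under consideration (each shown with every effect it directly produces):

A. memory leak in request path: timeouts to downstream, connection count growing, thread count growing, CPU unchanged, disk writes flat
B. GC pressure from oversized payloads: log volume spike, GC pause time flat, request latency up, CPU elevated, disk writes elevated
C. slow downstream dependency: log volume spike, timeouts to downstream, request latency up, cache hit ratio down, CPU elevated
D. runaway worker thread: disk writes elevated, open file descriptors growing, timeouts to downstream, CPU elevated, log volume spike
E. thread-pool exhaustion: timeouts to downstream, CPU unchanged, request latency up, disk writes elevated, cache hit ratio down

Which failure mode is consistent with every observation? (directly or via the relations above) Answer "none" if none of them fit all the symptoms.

For each candidate, compare predicted effects to what was observed:
(A) memory leak in request path — log volume spike ✗; disk writes flat ✓; CPU elevated ✗; thread count growing ✓; request latency up ✗
(B) GC pressure from oversized payloads — fails on disk writes flat, thread count growing (predicts disk writes elevated, not disk writes flat)
(C) slow downstream dependency — does not account for disk writes flat, thread count growing
(D) runaway worker thread — log volume spike ✓; disk writes flat ✗; CPU elevated ✓; thread count growing ✗; request latency up ✗
(E) thread-pool exhaustion — log volume spike ✗; disk writes flat ✗; CPU elevated ✗; thread count growing ✗; request latency up ✓
Every candidate fails on at least one observation.

none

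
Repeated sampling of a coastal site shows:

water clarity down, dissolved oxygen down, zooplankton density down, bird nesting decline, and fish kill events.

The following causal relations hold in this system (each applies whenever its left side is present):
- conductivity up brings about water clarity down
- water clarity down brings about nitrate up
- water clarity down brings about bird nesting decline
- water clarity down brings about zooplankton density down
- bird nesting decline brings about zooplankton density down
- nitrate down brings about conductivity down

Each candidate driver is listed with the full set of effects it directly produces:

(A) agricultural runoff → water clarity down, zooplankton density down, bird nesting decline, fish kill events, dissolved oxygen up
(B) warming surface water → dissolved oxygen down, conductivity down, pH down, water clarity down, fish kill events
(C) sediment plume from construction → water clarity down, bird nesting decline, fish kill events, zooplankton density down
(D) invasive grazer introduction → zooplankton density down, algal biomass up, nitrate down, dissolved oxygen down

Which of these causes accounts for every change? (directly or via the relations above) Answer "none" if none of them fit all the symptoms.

B

Testing each hypothesis:
(A) agricultural runoff — fails on dissolved oxygen down (predicts dissolved oxygen up, not dissolved oxygen down)
(B) warming surface water — accounts for every observation (zooplankton density down by water clarity down → zooplankton density down)
(C) sediment plume from construction — water clarity down +; dissolved oxygen down -; zooplankton density down +; bird nesting decline +; fish kill events +
(D) invasive grazer introduction — water clarity down -; dissolved oxygen down +; zooplankton density down +; bird nesting decline -; fish kill events -
Only (B) is consistent with every observation.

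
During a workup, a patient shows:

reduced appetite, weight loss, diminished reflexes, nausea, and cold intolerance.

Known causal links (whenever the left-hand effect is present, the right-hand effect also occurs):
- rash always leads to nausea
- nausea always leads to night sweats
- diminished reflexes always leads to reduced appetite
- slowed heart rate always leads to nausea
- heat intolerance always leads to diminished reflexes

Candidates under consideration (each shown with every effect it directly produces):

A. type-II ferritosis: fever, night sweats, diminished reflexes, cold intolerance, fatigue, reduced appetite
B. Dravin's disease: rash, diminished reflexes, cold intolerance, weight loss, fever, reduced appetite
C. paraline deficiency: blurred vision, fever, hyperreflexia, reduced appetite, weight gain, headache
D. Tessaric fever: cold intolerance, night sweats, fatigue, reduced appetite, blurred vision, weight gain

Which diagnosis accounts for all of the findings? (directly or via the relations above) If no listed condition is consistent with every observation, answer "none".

B

Checking each candidate against the observations:
(A) type-II ferritosis — reduced appetite +; weight loss -; diminished reflexes +; nausea -; cold intolerance +
(B) Dravin's disease — reduced appetite +; weight loss +; diminished reflexes +; nausea + (via rash → nausea); cold intolerance +
(C) paraline deficiency — fails on weight loss, diminished reflexes, nausea, cold intolerance (predicts weight gain, not weight loss; predicts hyperreflexia, not diminished reflexes)
(D) Tessaric fever — reduced appetite +; weight loss -; diminished reflexes -; nausea -; cold intolerance +
(B) is the only candidate with no mismatches.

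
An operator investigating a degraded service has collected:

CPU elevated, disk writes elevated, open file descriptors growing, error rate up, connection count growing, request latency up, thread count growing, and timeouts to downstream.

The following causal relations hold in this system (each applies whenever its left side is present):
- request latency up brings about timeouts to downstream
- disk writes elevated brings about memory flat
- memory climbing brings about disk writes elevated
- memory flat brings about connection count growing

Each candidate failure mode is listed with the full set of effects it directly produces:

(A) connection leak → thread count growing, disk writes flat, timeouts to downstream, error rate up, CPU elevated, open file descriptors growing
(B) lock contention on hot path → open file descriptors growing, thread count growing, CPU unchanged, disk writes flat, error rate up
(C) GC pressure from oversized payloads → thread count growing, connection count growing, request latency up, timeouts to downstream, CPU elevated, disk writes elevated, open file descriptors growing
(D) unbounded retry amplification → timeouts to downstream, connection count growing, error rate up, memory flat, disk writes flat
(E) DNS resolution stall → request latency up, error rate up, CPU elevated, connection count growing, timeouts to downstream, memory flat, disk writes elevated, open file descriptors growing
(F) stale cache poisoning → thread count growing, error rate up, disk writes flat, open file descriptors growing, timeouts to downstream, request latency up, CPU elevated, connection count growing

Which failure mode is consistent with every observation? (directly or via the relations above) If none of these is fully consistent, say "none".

Testing each hypothesis:
(A) connection leak — fails on disk writes elevated, connection count growing, request latency up (predicts disk writes flat, not disk writes elevated)
(B) lock contention on hot path — CPU elevated NO; disk writes elevated NO; open file descriptors growing yes; error rate up yes; connection count growing NO; request latency up NO; thread count growing yes; timeouts to downstream NO
(C) GC pressure from oversized payloads — CPU elevated yes; disk writes elevated yes; open file descriptors growing yes; error rate up NO; connection count growing yes; request latency up yes; thread count growing yes; timeouts to downstream yes
(D) unbounded retry amplification — CPU elevated NO; disk writes elevated NO; open file descriptors growing NO; error rate up yes; connection count growing yes; request latency up NO; thread count growing NO; timeouts to downstream yes
(E) DNS resolution stall — does not account for thread count growing
(F) stale cache poisoning — CPU elevated yes; disk writes elevated NO; open file descriptors growing yes; error rate up yes; connection count growing yes; request latency up yes; thread count growing yes; timeouts to downstream yes
No candidate is consistent with all observations.

none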